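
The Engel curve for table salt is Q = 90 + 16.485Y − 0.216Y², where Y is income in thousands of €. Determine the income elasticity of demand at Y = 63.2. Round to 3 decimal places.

-2.541

At Y = 63.2: Q = 269.0962.
dQ/dY = 16.485 − 0.432Y = -10.81740.
η = (dQ/dY)·(Y/Q) = -10.81740 × (63.2/269.0962) = -2.541.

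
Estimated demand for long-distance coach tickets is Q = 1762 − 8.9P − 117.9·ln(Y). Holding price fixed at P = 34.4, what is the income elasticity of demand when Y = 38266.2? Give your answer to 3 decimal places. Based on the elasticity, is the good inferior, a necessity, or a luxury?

At P = 34.4, Y = 38266.2: Q = 211.721.
Holding P constant, ∂Q/∂Y = -117.9/Y = -0.00308105.
η_Y = (∂Q/∂Y)·(Y/Q) = -0.00308105 × (38266.2/211.721) = -0.557.
Since η < 0, this is an inferior good.

-0.557 (inferior good)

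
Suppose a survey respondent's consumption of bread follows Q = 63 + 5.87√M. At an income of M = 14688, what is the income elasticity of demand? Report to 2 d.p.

At M = 14688: Q = 774.409.
dQ/dM = 5.87/(2√M) = 0.0242174 at this income.
η = (dQ/dM)·(M/Q) = 0.0242174 × (14688/774.409) = 0.46.

0.46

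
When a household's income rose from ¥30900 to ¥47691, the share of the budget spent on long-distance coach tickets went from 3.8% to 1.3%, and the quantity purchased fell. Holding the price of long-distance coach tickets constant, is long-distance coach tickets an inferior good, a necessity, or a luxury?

Quantity demanded falls as income rises, so η < 0.

inferior good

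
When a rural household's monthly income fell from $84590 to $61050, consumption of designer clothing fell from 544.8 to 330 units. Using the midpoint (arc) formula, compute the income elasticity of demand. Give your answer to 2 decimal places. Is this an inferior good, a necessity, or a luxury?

ΔQ = 330 − 544.8 = -214.8; midpoint Q̄ = (544.8 + 330)/2 = 437.4.
ΔI = 61050 − 84590 = -23540; midpoint Ī = (84590 + 61050)/2 = 72820.
η = (ΔQ/Q̄) ÷ (ΔI/Ī) = (-214.8/437.4) ÷ (-23540/72820) = 1.52.
η > 1 ⇒ luxury.

1.52 (luxury)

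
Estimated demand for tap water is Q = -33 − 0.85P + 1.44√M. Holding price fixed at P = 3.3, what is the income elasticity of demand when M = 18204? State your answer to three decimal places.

At P = 3.3, M = 18204: Q = 158.483.
Holding P constant, ∂Q/∂M = 1.44/(2√M) = 0.00533641.
η_M = (∂Q/∂M)·(M/Q) = 0.00533641 × (18204/158.483) = 0.613.

0.613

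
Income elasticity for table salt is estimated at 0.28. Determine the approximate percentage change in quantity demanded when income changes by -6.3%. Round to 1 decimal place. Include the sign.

%ΔQ ≈ η × %ΔI = 0.28 × (-6.3%) = -1.8%.

-1.8%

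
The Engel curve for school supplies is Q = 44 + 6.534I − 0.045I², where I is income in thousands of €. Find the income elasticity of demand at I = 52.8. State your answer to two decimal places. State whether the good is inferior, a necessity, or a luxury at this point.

At I = 52.8: Q = 263.5424.
dQ/dI = 6.534 − 0.09I = 1.78200.
η = (dQ/dI)·(I/Q) = 1.78200 × (52.8/263.5424) = 0.36.
0 < η < 1 ⇒ necessity.

0.36 (necessity)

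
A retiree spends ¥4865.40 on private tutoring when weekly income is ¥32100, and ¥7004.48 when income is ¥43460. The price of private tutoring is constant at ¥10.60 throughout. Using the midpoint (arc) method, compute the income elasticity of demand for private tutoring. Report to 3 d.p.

With a constant price, Q₁ = 4865.40/10.60 = 459.000 and Q₂ = 7004.48/10.60 = 660.800 (equivalently, work directly with expenditure since P cancels).
Midpoint %ΔQ = (7004.48 − 4865.40)/5934.94 = 0.36042; midpoint %ΔI = (43460 − 32100)/37780 = 0.30069.
η = 0.36042 / 0.30069 = 1.199.

1.199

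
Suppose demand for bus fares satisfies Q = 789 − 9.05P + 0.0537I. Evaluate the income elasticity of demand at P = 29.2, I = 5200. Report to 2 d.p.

0.35

At P = 29.2, I = 5200: Q = 803.980.
Holding P constant, ∂Q/∂I = 0.0537.
η_I = (∂Q/∂I)·(I/Q) = 0.0537 × (5200/803.980) = 0.35.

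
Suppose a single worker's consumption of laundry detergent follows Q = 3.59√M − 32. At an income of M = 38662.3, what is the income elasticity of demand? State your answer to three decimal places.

At M = 38662.3: Q = 673.892.
dQ/dM = 3.59/(2√M) = 0.00912895 at this income.
η = (dQ/dM)·(M/Q) = 0.00912895 × (38662.3/673.892) = 0.524.

0.524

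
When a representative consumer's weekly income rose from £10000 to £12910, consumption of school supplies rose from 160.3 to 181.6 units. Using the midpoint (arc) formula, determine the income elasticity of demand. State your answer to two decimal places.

0.49

ΔQ = 181.6 − 160.3 = 21.3; midpoint Q̄ = (160.3 + 181.6)/2 = 170.95.
ΔI = 12910 − 10000 = 2910; midpoint Ī = (10000 + 12910)/2 = 11455.
η = (ΔQ/Q̄) ÷ (ΔI/Ī) = (21.3/170.95) ÷ (2910/11455) = 0.49.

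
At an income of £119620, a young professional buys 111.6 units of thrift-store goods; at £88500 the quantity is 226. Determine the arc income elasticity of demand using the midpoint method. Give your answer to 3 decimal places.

ΔQ = 226 − 111.6 = 114.4; midpoint Q̄ = (111.6 + 226)/2 = 168.8.
ΔI = 88500 − 119620 = -31120; midpoint Ī = (119620 + 88500)/2 = 104060.
η = (ΔQ/Q̄) ÷ (ΔI/Ī) = (114.4/168.8) ÷ (-31120/104060) = -2.266.

-2.266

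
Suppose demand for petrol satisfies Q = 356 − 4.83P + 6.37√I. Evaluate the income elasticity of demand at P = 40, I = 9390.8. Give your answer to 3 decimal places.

0.396

At P = 40, I = 9390.8: Q = 780.092.
Holding P constant, ∂Q/∂I = 6.37/(2√I) = 0.0328669.
η_I = (∂Q/∂I)·(I/Q) = 0.0328669 × (9390.8/780.092) = 0.396.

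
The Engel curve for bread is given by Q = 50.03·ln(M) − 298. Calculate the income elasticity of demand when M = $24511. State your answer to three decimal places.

At M = 24511: Q = 207.647.
dQ/dM = 50.03/M = 0.00204112 at this income.
η = (dQ/dM)·(M/Q) = 0.00204112 × (24511/207.647) = 0.241.

0.241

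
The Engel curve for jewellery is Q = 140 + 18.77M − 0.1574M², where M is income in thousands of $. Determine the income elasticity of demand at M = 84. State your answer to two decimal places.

-1.06

At M = 84: Q = 606.0656.
dQ/dM = 18.77 − 0.3148M = -7.67320.
η = (dQ/dM)·(M/Q) = -7.67320 × (84/606.0656) = -1.06.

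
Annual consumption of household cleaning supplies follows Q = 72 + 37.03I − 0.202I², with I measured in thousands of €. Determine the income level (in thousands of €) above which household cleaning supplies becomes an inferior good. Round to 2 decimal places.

91.66

dQ/dI = 37.03 − 0.404I.
The good is inferior where dQ/dI < 0. Setting dQ/dI = 0 gives I = 37.03 / 0.404 = 91.66.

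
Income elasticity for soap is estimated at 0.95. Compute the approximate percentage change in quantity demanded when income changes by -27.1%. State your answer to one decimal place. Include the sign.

-25.7%

%ΔQ ≈ η × %ΔI = 0.95 × (-27.1%) = -25.7%.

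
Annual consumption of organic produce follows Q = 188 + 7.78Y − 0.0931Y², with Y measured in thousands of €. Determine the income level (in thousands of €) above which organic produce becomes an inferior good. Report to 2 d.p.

41.78

dQ/dY = 7.78 − 0.1862Y.
The good is inferior where dQ/dY < 0. Setting dQ/dY = 0 gives Y = 7.78 / 0.1862 = 41.78.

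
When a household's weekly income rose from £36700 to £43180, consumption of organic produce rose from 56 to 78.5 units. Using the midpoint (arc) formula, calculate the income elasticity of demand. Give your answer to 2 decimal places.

2.06

ΔQ = 78.5 − 56 = 22.5; midpoint Q̄ = (56 + 78.5)/2 = 67.25.
ΔI = 43180 − 36700 = 6480; midpoint Ī = (36700 + 43180)/2 = 39940.
η = (ΔQ/Q̄) ÷ (ΔI/Ī) = (22.5/67.25) ÷ (6480/39940) = 2.06.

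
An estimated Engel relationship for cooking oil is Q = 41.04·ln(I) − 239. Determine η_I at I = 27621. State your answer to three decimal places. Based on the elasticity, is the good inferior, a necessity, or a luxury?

At I = 27621: Q = 180.689.
dQ/dI = 41.04/I = 0.00148583 at this income.
η = (dQ/dI)·(I/Q) = 0.00148583 × (27621/180.689) = 0.227.
Since 0 < η < 1, the good is a necessity.

0.227 (necessity)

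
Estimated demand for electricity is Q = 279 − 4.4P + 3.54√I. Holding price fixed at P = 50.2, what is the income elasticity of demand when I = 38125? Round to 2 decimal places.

0.46

At P = 50.2, I = 38125: Q = 749.327.
Holding P constant, ∂Q/∂I = 3.54/(2√I) = 0.00906501.
η_I = (∂Q/∂I)·(I/Q) = 0.00906501 × (38125/749.327) = 0.46.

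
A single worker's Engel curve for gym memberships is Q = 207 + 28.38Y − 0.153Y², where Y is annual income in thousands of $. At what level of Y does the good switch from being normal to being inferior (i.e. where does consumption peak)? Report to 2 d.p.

92.75

dQ/dY = 28.38 − 0.306Y.
The good is inferior where dQ/dY < 0. Setting dQ/dY = 0 gives Y = 28.38 / 0.306 = 92.75.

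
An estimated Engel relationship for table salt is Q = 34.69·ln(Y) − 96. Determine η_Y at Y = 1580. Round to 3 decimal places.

At Y = 1580: Q = 159.498.
dQ/dY = 34.69/Y = 0.0219557 at this income.
η = (dQ/dY)·(Y/Q) = 0.0219557 × (1580/159.498) = 0.217.

0.217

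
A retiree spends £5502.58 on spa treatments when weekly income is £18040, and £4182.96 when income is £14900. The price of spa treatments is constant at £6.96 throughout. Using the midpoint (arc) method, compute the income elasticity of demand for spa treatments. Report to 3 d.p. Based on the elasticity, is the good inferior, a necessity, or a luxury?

1.429 (luxury)

With a constant price, Q₁ = 5502.58/6.96 = 790.601 and Q₂ = 4182.96/6.96 = 601.000 (equivalently, work directly with expenditure since P cancels).
Midpoint %ΔQ = (4182.96 − 5502.58)/4842.77 = -0.27249; midpoint %ΔI = (14900 − 18040)/16470 = -0.19065.
η = -0.27249 / -0.19065 = 1.429.
η > 1 ⇒ luxury.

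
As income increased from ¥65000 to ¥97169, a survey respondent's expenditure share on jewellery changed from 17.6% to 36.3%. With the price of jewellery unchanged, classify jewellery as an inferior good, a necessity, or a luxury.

The budget share rises as income rises, so η > 1.

luxury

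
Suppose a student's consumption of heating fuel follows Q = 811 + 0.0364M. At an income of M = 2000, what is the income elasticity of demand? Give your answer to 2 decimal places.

At M = 2000: Q = 883.800.
dQ/dM = 0.0364.
η = (dQ/dM)·(M/Q) = 0.0364 × (2000/883.800) = 0.08.

0.08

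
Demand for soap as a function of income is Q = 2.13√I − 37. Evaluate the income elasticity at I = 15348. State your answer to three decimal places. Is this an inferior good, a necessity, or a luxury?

At I = 15348: Q = 226.879.
dQ/dI = 2.13/(2√I) = 0.00859654 at this income.
η = (dQ/dI)·(I/Q) = 0.00859654 × (15348/226.879) = 0.582.
Since 0 < η < 1, the good is a necessity.

0.582 (necessity)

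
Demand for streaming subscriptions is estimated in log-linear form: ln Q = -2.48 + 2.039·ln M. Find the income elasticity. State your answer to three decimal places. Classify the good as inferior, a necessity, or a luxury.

2.039 (luxury)

In a log-linear demand, the coefficient on ln M is the income elasticity.
So η = 2.039.
η > 1 ⇒ luxury.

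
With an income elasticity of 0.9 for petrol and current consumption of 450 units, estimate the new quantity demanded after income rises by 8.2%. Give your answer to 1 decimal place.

483.2

%ΔQ ≈ η × %ΔI = 0.9 × 8.2% = 7.38%.
New Q ≈ 450 × (1 + 0.0738) = 483.2.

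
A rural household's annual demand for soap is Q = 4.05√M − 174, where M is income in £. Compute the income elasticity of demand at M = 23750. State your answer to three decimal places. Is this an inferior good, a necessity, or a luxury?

0.693 (necessity)

At M = 23750: Q = 450.147.
dQ/dM = 4.05/(2√M) = 0.0131399 at this income.
η = (dQ/dM)·(M/Q) = 0.0131399 × (23750/450.147) = 0.693.
Since 0 < η < 1, the good is a necessity.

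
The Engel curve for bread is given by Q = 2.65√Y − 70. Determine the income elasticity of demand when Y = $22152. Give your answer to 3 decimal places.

0.608

At Y = 22152: Q = 324.414.
dQ/dY = 2.65/(2√Y) = 0.00890245 at this income.
η = (dQ/dY)·(Y/Q) = 0.00890245 × (22152/324.414) = 0.608.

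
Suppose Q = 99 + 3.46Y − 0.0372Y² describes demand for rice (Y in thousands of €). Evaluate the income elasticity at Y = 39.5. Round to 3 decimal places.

At Y = 39.5: Q = 177.6287.
dQ/dY = 3.46 − 0.0744Y = 0.52120.
η = (dQ/dY)·(Y/Q) = 0.52120 × (39.5/177.6287) = 0.116.

0.116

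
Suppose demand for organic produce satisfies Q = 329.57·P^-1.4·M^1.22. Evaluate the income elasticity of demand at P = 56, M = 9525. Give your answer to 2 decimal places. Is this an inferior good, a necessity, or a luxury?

1.22 (luxury)

For a multiplicative demand Q = A·P^α·M^β, the income elasticity is β everywhere.
Here β = 1.22, so η = 1.22.
Since η > 1, this is a luxury.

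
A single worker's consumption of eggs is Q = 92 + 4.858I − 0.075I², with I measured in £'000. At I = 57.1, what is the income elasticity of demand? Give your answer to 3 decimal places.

At I = 57.1: Q = 124.8611.
dQ/dI = 4.858 − 0.15I = -3.70700.
η = (dQ/dI)·(I/Q) = -3.70700 × (57.1/124.8611) = -1.695.

-1.695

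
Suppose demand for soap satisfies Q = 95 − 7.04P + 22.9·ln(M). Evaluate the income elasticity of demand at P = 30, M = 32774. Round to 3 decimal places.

0.188

At P = 30, M = 32774: Q = 121.900.
Holding P constant, ∂Q/∂M = 22.9/M = 0.000698725.
η_M = (∂Q/∂M)·(M/Q) = 0.000698725 × (32774/121.900) = 0.188.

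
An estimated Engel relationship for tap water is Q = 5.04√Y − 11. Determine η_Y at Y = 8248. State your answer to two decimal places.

0.51

At Y = 8248: Q = 446.725.
dQ/dY = 5.04/(2√Y) = 0.0277477 at this income.
η = (dQ/dY)·(Y/Q) = 0.0277477 × (8248/446.725) = 0.51.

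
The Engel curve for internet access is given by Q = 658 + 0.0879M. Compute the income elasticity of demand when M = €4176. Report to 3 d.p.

0.358

At M = 4176: Q = 1025.070.
dQ/dM = 0.0879.
η = (dQ/dM)·(M/Q) = 0.0879 × (4176/1025.070) = 0.358.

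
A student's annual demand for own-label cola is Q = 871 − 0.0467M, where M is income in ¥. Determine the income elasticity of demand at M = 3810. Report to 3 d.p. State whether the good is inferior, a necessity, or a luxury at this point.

At M = 3810: Q = 693.073.
dQ/dM = −0.0467.
η = (dQ/dM)·(M/Q) = -0.0467 × (3810/693.073) = -0.257.
Since η < 0, the good is an inferior good.

-0.257 (inferior good)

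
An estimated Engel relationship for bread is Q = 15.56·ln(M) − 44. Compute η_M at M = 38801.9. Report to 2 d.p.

At M = 38801.9: Q = 120.410.
dQ/dM = 15.56/M = 0.000401011 at this income.
η = (dQ/dM)·(M/Q) = 0.000401011 × (38801.9/120.410) = 0.13.

0.13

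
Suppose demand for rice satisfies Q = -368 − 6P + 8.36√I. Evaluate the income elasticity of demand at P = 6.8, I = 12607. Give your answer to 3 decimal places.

At P = 6.8, I = 12607: Q = 529.868.
Holding P constant, ∂Q/∂I = 8.36/(2√I) = 0.0372281.
η_I = (∂Q/∂I)·(I/Q) = 0.0372281 × (12607/529.868) = 0.886.

0.886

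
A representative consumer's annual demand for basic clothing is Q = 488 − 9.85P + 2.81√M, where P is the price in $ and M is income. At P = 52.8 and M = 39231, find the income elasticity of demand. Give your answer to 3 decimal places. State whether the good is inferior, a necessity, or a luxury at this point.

At P = 52.8, M = 39231: Q = 524.492.
Holding P constant, ∂Q/∂M = 2.81/(2√M) = 0.00709352.
η_M = (∂Q/∂M)·(M/Q) = 0.00709352 × (39231/524.492) = 0.531.
Since 0 < η < 1, this is a necessity.

0.531 (necessity)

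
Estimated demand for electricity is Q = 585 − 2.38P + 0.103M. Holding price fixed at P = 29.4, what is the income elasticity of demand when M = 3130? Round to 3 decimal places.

At P = 29.4, M = 3130: Q = 837.418.
Holding P constant, ∂Q/∂M = 0.103.
η_M = (∂Q/∂M)·(M/Q) = 0.103 × (3130/837.418) = 0.385.

0.385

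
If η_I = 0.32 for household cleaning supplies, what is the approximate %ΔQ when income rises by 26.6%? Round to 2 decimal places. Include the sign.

8.51%

%ΔQ ≈ η × %ΔI = 0.32 × 26.6% = 8.51%.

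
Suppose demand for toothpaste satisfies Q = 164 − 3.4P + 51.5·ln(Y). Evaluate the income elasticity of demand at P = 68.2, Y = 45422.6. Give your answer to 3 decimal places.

0.106

At P = 68.2, Y = 45422.6: Q = 484.394.
Holding P constant, ∂Q/∂Y = 51.5/Y = 0.0011338.
η_Y = (∂Q/∂Y)·(Y/Q) = 0.0011338 × (45422.6/484.394) = 0.106.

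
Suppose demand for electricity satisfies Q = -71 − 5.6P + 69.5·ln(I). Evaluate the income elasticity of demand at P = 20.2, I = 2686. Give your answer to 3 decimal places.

0.191

At P = 20.2, I = 2686: Q = 364.639.
Holding P constant, ∂Q/∂I = 69.5/I = 0.0258749.
η_I = (∂Q/∂I)·(I/Q) = 0.0258749 × (2686/364.639) = 0.191.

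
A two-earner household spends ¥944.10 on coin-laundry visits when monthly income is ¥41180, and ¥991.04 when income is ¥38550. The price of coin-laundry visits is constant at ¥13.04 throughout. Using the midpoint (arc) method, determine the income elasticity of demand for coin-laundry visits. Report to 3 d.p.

-0.735

With a constant price, Q₁ = 944.10/13.04 = 72.400 and Q₂ = 991.04/13.04 = 76.000 (equivalently, work directly with expenditure since P cancels).
Midpoint %ΔQ = (991.04 − 944.10)/967.57 = 0.04851; midpoint %ΔI = (38550 − 41180)/39865 = -0.06597.
η = 0.04851 / -0.06597 = -0.735.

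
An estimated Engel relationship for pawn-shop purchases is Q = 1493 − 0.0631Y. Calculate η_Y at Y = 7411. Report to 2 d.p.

At Y = 7411: Q = 1025.366.
dQ/dY = −0.0631.
η = (dQ/dY)·(Y/Q) = -0.0631 × (7411/1025.366) = -0.46.

-0.46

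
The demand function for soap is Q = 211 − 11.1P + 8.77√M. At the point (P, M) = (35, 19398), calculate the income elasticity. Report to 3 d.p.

At P = 35, M = 19398: Q = 1043.957.
Holding P constant, ∂Q/∂M = 8.77/(2√M) = 0.0314841.
η_M = (∂Q/∂M)·(M/Q) = 0.0314841 × (19398/1043.957) = 0.585.

0.585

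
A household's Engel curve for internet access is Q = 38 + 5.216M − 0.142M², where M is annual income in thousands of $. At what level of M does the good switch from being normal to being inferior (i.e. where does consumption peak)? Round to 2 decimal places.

dQ/dM = 5.216 − 0.284M.
The good is inferior where dQ/dM < 0. Setting dQ/dM = 0 gives M = 5.216 / 0.284 = 18.37.

18.37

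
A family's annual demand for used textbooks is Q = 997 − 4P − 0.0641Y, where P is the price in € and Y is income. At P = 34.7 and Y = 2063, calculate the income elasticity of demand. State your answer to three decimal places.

-0.182

At P = 34.7, Y = 2063: Q = 725.962.
Holding P constant, ∂Q/∂Y = −0.0641.
η_Y = (∂Q/∂Y)·(Y/Q) = -0.0641 × (2063/725.962) = -0.182.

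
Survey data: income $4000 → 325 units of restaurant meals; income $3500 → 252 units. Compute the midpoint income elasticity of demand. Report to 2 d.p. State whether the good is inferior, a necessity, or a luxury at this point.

1.90 (luxury)

ΔQ = 252 − 325 = -73; midpoint Q̄ = (325 + 252)/2 = 288.5.
ΔI = 3500 − 4000 = -500; midpoint Ī = (4000 + 3500)/2 = 3750.
η = (ΔQ/Q̄) ÷ (ΔI/Ī) = (-73/288.5) ÷ (-500/3750) = 1.90.
η > 1 ⇒ luxury.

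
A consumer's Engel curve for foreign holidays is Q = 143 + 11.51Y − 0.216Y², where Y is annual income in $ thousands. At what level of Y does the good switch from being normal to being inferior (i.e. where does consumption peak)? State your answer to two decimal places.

26.64

dQ/dY = 11.51 − 0.432Y.
The good is inferior where dQ/dY < 0. Setting dQ/dY = 0 gives Y = 11.51 / 0.432 = 26.64.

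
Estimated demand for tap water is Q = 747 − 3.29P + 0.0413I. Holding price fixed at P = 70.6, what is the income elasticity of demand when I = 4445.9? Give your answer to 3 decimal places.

At P = 70.6, I = 4445.9: Q = 698.342.
Holding P constant, ∂Q/∂I = 0.0413.
η_I = (∂Q/∂I)·(I/Q) = 0.0413 × (4445.9/698.342) = 0.263.

0.263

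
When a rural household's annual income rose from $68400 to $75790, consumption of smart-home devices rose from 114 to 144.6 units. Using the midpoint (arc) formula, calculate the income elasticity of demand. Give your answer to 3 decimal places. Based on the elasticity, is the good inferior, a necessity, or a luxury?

2.309 (luxury)

ΔQ = 144.6 − 114 = 30.6; midpoint Q̄ = (114 + 144.6)/2 = 129.3.
ΔI = 75790 − 68400 = 7390; midpoint Ī = (68400 + 75790)/2 = 72095.
η = (ΔQ/Q̄) ÷ (ΔI/Ī) = (30.6/129.3) ÷ (7390/72095) = 2.309.
η > 1 ⇒ luxury.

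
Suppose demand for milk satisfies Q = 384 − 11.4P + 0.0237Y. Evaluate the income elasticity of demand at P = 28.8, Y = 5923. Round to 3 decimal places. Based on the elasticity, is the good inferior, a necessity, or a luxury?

0.716 (necessity)

At P = 28.8, Y = 5923: Q = 196.055.
Holding P constant, ∂Q/∂Y = 0.0237.
η_Y = (∂Q/∂Y)·(Y/Q) = 0.0237 × (5923/196.055) = 0.716.
Since 0 < η < 1, this is a necessity.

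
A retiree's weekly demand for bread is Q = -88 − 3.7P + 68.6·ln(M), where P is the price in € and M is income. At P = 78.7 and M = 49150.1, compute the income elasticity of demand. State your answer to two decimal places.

At P = 78.7, M = 49150.1: Q = 361.871.
Holding P constant, ∂Q/∂M = 68.6/M = 0.00139572.
η_M = (∂Q/∂M)·(M/Q) = 0.00139572 × (49150.1/361.871) = 0.19.

0.19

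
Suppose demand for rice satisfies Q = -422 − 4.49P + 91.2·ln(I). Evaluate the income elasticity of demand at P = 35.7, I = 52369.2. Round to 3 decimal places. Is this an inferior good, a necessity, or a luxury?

At P = 35.7, I = 52369.2: Q = 408.693.
Holding P constant, ∂Q/∂I = 91.2/I = 0.00174148.
η_I = (∂Q/∂I)·(I/Q) = 0.00174148 × (52369.2/408.693) = 0.223.
Since 0 < η < 1, this is a necessity.

0.223 (necessity)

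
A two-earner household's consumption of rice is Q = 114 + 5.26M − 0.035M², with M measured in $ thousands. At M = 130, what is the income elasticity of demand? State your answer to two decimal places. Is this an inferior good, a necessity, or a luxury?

-2.42 (inferior good)

At M = 130: Q = 206.3000.
dQ/dM = 5.26 − 0.07M = -3.84000.
η = (dQ/dM)·(M/Q) = -3.84000 × (130/206.3000) = -2.42.
η < 0 ⇒ inferior good.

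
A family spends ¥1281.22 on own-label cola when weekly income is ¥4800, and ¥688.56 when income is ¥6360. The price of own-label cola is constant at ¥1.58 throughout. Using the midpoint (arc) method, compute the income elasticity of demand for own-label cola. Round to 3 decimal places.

With a constant price, Q₁ = 1281.22/1.58 = 810.899 and Q₂ = 688.56/1.58 = 435.797 (equivalently, work directly with expenditure since P cancels).
Midpoint %ΔQ = (688.56 − 1281.22)/984.89 = -0.60175; midpoint %ΔI = (6360 − 4800)/5580 = 0.27957.
η = -0.60175 / 0.27957 = -2.152.

-2.152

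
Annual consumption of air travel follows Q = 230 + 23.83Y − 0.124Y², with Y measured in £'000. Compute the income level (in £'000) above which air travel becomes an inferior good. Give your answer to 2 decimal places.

96.09

dQ/dY = 23.83 − 0.248Y.
The good is inferior where dQ/dY < 0. Setting dQ/dY = 0 gives Y = 23.83 / 0.248 = 96.09.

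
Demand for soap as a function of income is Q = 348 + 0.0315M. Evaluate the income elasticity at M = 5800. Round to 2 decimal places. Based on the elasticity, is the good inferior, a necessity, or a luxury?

At M = 5800: Q = 530.700.
dQ/dM = 0.0315.
η = (dQ/dM)·(M/Q) = 0.0315 × (5800/530.700) = 0.34.
Since 0 < η < 1, the good is a necessity.

0.34 (necessity)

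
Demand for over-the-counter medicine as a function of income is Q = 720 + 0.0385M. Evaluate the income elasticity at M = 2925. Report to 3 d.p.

0.135

At M = 2925: Q = 832.613.
dQ/dM = 0.0385.
η = (dQ/dM)·(M/Q) = 0.0385 × (2925/832.613) = 0.135.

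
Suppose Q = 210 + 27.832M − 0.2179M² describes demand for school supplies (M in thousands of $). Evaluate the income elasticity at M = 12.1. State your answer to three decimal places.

0.530

At M = 12.1: Q = 514.8645.
dQ/dM = 27.832 − 0.4358M = 22.55882.
η = (dQ/dM)·(M/Q) = 22.55882 × (12.1/514.8645) = 0.530.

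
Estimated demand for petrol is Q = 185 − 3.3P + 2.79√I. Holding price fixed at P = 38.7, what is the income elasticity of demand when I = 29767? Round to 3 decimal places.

At P = 38.7, I = 29767: Q = 538.652.
Holding P constant, ∂Q/∂I = 2.79/(2√I) = 0.0080855.
η_I = (∂Q/∂I)·(I/Q) = 0.0080855 × (29767/538.652) = 0.447.

0.447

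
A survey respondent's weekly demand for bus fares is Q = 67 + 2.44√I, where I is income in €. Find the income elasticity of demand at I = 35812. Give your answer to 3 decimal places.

0.437

At I = 35812: Q = 528.747.
dQ/dI = 2.44/(2√I) = 0.00644682 at this income.
η = (dQ/dI)·(I/Q) = 0.00644682 × (35812/528.747) = 0.437.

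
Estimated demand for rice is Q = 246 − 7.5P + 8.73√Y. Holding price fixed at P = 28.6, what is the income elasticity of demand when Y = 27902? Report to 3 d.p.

0.489

At P = 28.6, Y = 27902: Q = 1489.750.
Holding P constant, ∂Q/∂Y = 8.73/(2√Y) = 0.0261316.
η_Y = (∂Q/∂Y)·(Y/Q) = 0.0261316 × (27902/1489.750) = 0.489.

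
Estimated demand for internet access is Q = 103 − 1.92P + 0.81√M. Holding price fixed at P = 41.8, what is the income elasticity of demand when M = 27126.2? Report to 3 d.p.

0.427

At P = 41.8, M = 27126.2: Q = 156.151.
Holding P constant, ∂Q/∂M = 0.81/(2√M) = 0.00245901.
η_M = (∂Q/∂M)·(M/Q) = 0.00245901 × (27126.2/156.151) = 0.427.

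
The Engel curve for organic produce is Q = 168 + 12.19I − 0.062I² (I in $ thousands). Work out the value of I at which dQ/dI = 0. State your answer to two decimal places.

98.31

dQ/dI = 12.19 − 0.124I.
The good is inferior where dQ/dI < 0. Setting dQ/dI = 0 gives I = 12.19 / 0.124 = 98.31.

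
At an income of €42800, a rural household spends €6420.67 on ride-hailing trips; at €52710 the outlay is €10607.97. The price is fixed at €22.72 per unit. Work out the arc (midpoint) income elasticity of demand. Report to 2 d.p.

With a constant price, Q₁ = 6420.67/22.72 = 282.600 and Q₂ = 10607.97/22.72 = 466.900 (equivalently, work directly with expenditure since P cancels).
Midpoint %ΔQ = (10607.97 − 6420.67)/8514.32 = 0.49179; midpoint %ΔI = (52710 − 42800)/47755 = 0.20752.
η = 0.49179 / 0.20752 = 2.37.

2.37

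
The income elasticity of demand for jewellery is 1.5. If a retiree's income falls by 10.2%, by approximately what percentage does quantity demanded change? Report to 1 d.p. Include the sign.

-15.3%

%ΔQ ≈ η × %ΔI = 1.5 × (-10.2%) = -15.3%.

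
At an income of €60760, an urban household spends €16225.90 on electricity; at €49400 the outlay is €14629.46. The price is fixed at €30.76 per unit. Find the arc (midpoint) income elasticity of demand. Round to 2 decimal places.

With a constant price, Q₁ = 16225.90/30.76 = 527.500 and Q₂ = 14629.46/30.76 = 475.600 (equivalently, work directly with expenditure since P cancels).
Midpoint %ΔQ = (14629.46 − 16225.90)/15427.68 = -0.10348; midpoint %ΔI = (49400 − 60760)/55080 = -0.20625.
η = -0.10348 / -0.20625 = 0.50.

0.50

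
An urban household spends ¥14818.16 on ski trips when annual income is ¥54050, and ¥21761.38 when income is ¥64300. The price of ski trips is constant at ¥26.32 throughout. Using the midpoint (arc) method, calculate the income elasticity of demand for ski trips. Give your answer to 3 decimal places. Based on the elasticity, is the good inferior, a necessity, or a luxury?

2.192 (luxury)

With a constant price, Q₁ = 14818.16/26.32 = 563.000 and Q₂ = 21761.38/26.32 = 826.800 (equivalently, work directly with expenditure since P cancels).
Midpoint %ΔQ = (21761.38 − 14818.16)/18289.77 = 0.37962; midpoint %ΔI = (64300 − 54050)/59175 = 0.17322.
η = 0.37962 / 0.17322 = 2.192.
η > 1 ⇒ luxury.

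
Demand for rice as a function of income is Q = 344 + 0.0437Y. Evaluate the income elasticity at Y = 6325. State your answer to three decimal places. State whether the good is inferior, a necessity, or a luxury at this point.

At Y = 6325: Q = 620.403.
dQ/dY = 0.0437.
η = (dQ/dY)·(Y/Q) = 0.0437 × (6325/620.403) = 0.446.
Since 0 < η < 1, the good is a necessity.

0.446 (necessity)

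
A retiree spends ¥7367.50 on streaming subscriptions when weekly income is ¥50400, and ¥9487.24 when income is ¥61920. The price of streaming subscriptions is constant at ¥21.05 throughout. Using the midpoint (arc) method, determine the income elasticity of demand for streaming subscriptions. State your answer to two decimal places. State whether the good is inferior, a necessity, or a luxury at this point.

1.23 (luxury)

With a constant price, Q₁ = 7367.50/21.05 = 350.000 and Q₂ = 9487.24/21.05 = 450.700 (equivalently, work directly with expenditure since P cancels).
Midpoint %ΔQ = (9487.24 − 7367.50)/8427.37 = 0.25153; midpoint %ΔI = (61920 − 50400)/56160 = 0.20513.
η = 0.25153 / 0.20513 = 1.23.
η > 1 ⇒ luxury.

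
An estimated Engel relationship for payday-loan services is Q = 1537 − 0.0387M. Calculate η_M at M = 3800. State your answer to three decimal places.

-0.106

At M = 3800: Q = 1389.940.
dQ/dM = −0.0387.
η = (dQ/dM)·(M/Q) = -0.0387 × (3800/1389.940) = -0.106.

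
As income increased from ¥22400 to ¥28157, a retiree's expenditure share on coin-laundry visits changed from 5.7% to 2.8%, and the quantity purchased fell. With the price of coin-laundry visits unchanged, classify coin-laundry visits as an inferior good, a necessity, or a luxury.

Quantity demanded falls as income rises, so η < 0.

inferior good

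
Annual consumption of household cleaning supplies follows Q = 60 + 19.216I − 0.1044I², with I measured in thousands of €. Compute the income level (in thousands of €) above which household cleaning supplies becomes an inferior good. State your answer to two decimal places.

92.03

dQ/dI = 19.216 − 0.2088I.
The good is inferior where dQ/dI < 0. Setting dQ/dI = 0 gives I = 19.216 / 0.2088 = 92.03.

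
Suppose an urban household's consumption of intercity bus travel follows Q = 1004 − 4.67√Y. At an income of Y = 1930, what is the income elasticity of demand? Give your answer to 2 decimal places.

-0.13

At Y = 1930: Q = 798.839.
dQ/dY = -4.67/(2√Y) = -0.0531506 at this income.
η = (dQ/dY)·(Y/Q) = -0.0531506 × (1930/798.839) = -0.13.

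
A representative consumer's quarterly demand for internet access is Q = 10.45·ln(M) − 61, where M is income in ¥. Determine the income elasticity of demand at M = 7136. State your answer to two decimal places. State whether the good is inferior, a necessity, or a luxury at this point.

0.33 (necessity)

At M = 7136: Q = 31.722.
dQ/dM = 10.45/M = 0.00146441 at this income.
η = (dQ/dM)·(M/Q) = 0.00146441 × (7136/31.722) = 0.33.
Since 0 < η < 1, the good is a necessity.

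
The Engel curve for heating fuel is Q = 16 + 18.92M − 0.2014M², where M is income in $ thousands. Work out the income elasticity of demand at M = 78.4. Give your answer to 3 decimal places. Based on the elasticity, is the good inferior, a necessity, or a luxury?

-3.797 (inferior good)

At M = 78.4: Q = 261.4108.
dQ/dM = 18.92 − 0.4028M = -12.65952.
η = (dQ/dM)·(M/Q) = -12.65952 × (78.4/261.4108) = -3.797.
η < 0 ⇒ inferior good.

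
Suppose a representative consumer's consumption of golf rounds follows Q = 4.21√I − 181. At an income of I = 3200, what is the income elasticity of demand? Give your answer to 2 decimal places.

At I = 3200: Q = 57.154.
dQ/dI = 4.21/(2√I) = 0.0372115 at this income.
η = (dQ/dI)·(I/Q) = 0.0372115 × (3200/57.154) = 2.08.

2.08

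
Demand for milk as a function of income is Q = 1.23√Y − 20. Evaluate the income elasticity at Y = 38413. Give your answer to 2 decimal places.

0.55

At Y = 38413: Q = 221.071.
dQ/dY = 1.23/(2√Y) = 0.00313788 at this income.
η = (dQ/dY)·(Y/Q) = 0.00313788 × (38413/221.071) = 0.55.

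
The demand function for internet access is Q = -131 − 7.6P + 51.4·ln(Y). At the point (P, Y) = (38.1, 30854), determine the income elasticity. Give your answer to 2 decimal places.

0.46

At P = 38.1, Y = 30854: Q = 110.763.
Holding P constant, ∂Q/∂Y = 51.4/Y = 0.00166591.
η_Y = (∂Q/∂Y)·(Y/Q) = 0.00166591 × (30854/110.763) = 0.46.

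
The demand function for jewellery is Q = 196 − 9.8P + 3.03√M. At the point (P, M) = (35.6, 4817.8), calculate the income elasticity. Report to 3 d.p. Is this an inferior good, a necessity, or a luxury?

1.831 (luxury)

At P = 35.6, M = 4817.8: Q = 57.433.
Holding P constant, ∂Q/∂M = 3.03/(2√M) = 0.0218267.
η_M = (∂Q/∂M)·(M/Q) = 0.0218267 × (4817.8/57.433) = 1.831.
Since η > 1, this is a luxury.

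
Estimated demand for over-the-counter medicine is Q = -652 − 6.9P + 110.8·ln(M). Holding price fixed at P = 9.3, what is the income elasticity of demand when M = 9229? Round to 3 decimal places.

0.375

At P = 9.3, M = 9229: Q = 295.446.
Holding P constant, ∂Q/∂M = 110.8/M = 0.0120056.
η_M = (∂Q/∂M)·(M/Q) = 0.0120056 × (9229/295.446) = 0.375.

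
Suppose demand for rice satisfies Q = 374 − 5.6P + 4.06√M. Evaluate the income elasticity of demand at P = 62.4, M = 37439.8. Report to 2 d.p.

At P = 62.4, M = 37439.8: Q = 810.144.
Holding P constant, ∂Q/∂M = 4.06/(2√M) = 0.0104913.
η_M = (∂Q/∂M)·(M/Q) = 0.0104913 × (37439.8/810.144) = 0.48.

0.48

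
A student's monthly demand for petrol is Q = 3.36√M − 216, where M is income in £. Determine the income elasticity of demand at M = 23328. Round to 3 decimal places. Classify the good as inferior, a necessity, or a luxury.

At M = 23328: Q = 297.190.
dQ/dM = 3.36/(2√M) = 0.0109994 at this income.
η = (dQ/dM)·(M/Q) = 0.0109994 × (23328/297.190) = 0.863.
Since 0 < η < 1, the good is a necessity.

0.863 (necessity)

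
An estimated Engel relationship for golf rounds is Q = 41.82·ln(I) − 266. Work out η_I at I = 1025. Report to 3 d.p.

At I = 1025: Q = 23.915.
dQ/dI = 41.82/I = 0.0408 at this income.
η = (dQ/dI)·(I/Q) = 0.0408 × (1025/23.915) = 1.749.

1.749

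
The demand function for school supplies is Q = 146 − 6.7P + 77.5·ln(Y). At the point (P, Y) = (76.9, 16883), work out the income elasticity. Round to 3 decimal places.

0.201

At P = 76.9, Y = 16883: Q = 385.160.
Holding P constant, ∂Q/∂Y = 77.5/Y = 0.00459042.
η_Y = (∂Q/∂Y)·(Y/Q) = 0.00459042 × (16883/385.160) = 0.201.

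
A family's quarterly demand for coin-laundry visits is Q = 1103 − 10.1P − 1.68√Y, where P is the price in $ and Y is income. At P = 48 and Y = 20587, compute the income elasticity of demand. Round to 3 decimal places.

At P = 48, Y = 20587: Q = 377.151.
Holding P constant, ∂Q/∂Y = -1.68/(2√Y) = -0.0058544.
η_Y = (∂Q/∂Y)·(Y/Q) = -0.0058544 × (20587/377.151) = -0.320.

-0.320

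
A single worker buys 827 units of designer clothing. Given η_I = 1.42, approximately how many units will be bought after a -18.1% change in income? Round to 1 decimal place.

614.4

%ΔQ ≈ η × %ΔI = 1.42 × (-18.1%) = -25.702%.
New Q ≈ 827 × (1 − 0.25702) = 614.4.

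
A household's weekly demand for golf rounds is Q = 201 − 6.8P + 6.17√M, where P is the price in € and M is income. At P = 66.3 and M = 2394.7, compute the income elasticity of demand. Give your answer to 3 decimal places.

At P = 66.3, M = 2394.7: Q = 52.093.
Holding P constant, ∂Q/∂M = 6.17/(2√M) = 0.0630419.
η_M = (∂Q/∂M)·(M/Q) = 0.0630419 × (2394.7/52.093) = 2.898.

2.898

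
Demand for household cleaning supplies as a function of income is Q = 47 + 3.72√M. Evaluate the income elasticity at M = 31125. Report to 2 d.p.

At M = 31125: Q = 703.293.
dQ/dM = 3.72/(2√M) = 0.0105429 at this income.
η = (dQ/dM)·(M/Q) = 0.0105429 × (31125/703.293) = 0.47.

0.47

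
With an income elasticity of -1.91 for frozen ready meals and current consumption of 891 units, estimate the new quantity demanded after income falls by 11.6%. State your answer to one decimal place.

%ΔQ ≈ η × %ΔI = -1.91 × (-11.6%) = 22.156%.
New Q ≈ 891 × (1 + 0.22156) = 1088.4.

1088.4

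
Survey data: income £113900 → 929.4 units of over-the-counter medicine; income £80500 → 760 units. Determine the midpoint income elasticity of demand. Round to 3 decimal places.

ΔQ = 760 − 929.4 = -169.4; midpoint Q̄ = (929.4 + 760)/2 = 844.7.
ΔI = 80500 − 113900 = -33400; midpoint Ī = (113900 + 80500)/2 = 97200.
η = (ΔQ/Q̄) ÷ (ΔI/Ī) = (-169.4/844.7) ÷ (-33400/97200) = 0.584.

0.584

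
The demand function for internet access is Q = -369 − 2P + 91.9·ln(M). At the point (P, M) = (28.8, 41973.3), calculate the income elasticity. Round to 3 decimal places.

At P = 28.8, M = 41973.3: Q = 551.656.
Holding P constant, ∂Q/∂M = 91.9/M = 0.00218949.
η_M = (∂Q/∂M)·(M/Q) = 0.00218949 × (41973.3/551.656) = 0.167.

0.167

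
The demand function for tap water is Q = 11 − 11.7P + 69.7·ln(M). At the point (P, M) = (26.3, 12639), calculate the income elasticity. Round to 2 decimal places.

0.19

At P = 26.3, M = 12639: Q = 361.575.
Holding P constant, ∂Q/∂M = 69.7/M = 0.00551468.
η_M = (∂Q/∂M)·(M/Q) = 0.00551468 × (12639/361.575) = 0.19.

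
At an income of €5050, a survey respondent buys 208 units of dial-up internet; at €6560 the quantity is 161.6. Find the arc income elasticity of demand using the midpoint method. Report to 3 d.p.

-0.965

ΔQ = 161.6 − 208 = -46.4; midpoint Q̄ = (208 + 161.6)/2 = 184.8.
ΔI = 6560 − 5050 = 1510; midpoint Ī = (5050 + 6560)/2 = 5805.
η = (ΔQ/Q̄) ÷ (ΔI/Ī) = (-46.4/184.8) ÷ (1510/5805) = -0.965.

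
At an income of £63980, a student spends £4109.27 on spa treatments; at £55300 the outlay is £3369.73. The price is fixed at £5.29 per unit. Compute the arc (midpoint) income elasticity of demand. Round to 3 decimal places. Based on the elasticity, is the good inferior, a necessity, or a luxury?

With a constant price, Q₁ = 4109.27/5.29 = 776.800 and Q₂ = 3369.73/5.29 = 637.000 (equivalently, work directly with expenditure since P cancels).
Midpoint %ΔQ = (3369.73 − 4109.27)/3739.50 = -0.19776; midpoint %ΔI = (55300 − 63980)/59640 = -0.14554.
η = -0.19776 / -0.14554 = 1.359.
η > 1 ⇒ luxury.

1.359 (luxury)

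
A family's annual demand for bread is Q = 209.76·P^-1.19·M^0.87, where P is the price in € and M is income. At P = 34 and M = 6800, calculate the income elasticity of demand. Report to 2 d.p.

For a multiplicative demand Q = A·P^α·M^β, the income elasticity is β everywhere.
Here β = 0.87, so η = 0.87.

0.87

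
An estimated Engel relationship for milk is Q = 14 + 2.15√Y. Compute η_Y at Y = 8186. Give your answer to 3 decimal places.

0.466

At Y = 8186: Q = 208.525.
dQ/dY = 2.15/(2√Y) = 0.0118815 at this income.
η = (dQ/dY)·(Y/Q) = 0.0118815 × (8186/208.525) = 0.466.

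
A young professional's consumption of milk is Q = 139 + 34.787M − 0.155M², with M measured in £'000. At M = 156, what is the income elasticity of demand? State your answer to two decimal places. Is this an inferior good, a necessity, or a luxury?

-1.18 (inferior good)

At M = 156: Q = 1793.6920.
dQ/dM = 34.787 − 0.31M = -13.57300.
η = (dQ/dM)·(M/Q) = -13.57300 × (156/1793.6920) = -1.18.
η < 0 ⇒ inferior good.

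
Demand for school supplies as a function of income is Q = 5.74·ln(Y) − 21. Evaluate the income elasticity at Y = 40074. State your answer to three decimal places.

0.144

At Y = 40074: Q = 39.835.
dQ/dY = 5.74/Y = 0.000143235 at this income.
η = (dQ/dY)·(Y/Q) = 0.000143235 × (40074/39.835) = 0.144.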